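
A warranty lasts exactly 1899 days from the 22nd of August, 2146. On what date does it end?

+365 (one year) → Aug 22, 2147 (1534 left).
+366 (one year; includes Feb 29, 2148) → Aug 22, 2148 (1168 left).
+365 (one year) → Aug 22, 2149 (803 left).
+365 (one year) → Aug 22, 2150 (438 left).
+365 (one year) → Aug 22, 2151 (73 left).
Aug has 31 days: +10 → Sep 1, 2151 (63 left).
Sep has 30 days: +30 → Oct 1, 2151 (33 left).
Oct has 31 days: +31 → Nov 1, 2151 (2 left).
+2 → Nov 3, 2151.

November 3, 2151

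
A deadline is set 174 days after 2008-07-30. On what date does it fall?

Jul has 31 days: +2 → Aug 1, 2008 (172 left).
Aug has 31 days: +31 → Sep 1, 2008 (141 left).
Sep has 30 days: +30 → Oct 1, 2008 (111 left).
Oct has 31 days: +31 → Nov 1, 2008 (80 left).
Nov has 30 days: +30 → Dec 1, 2008 (50 left).
Dec has 31 days: +31 → Jan 1, 2009 (19 left).
+19 → Jan 20, 2009.

January 20, 2009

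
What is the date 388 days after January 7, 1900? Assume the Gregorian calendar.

Jan has 31 days: +25 → Feb 1, 1900 (363 left).
Feb has 28 days: +28 → Mar 1, 1900 (335 left).
Mar has 31 days: +31 → Apr 1, 1900 (304 left).
Apr has 30 days: +30 → May 1, 1900 (274 left).
May has 31 days: +31 → Jun 1, 1900 (243 left).
Jun has 30 days: +30 → Jul 1, 1900 (213 left).
Jul has 31 days: +31 → Aug 1, 1900 (182 left).
Aug has 31 days: +31 → Sep 1, 1900 (151 left).
Sep has 30 days: +30 → Oct 1, 1900 (121 left).
Oct has 31 days: +31 → Nov 1, 1900 (90 left).
Nov has 30 days: +30 → Dec 1, 1900 (60 left).
Dec has 31 days: +31 → Jan 1, 1901 (29 left).
+29 → Jan 30, 1901.

January 30, 1901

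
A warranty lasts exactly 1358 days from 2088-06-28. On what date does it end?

March 17, 2092

+365 (one year) → Jun 28, 2089 (993 left).
+365 (one year) → Jun 28, 2090 (628 left).
+365 (one year) → Jun 28, 2091 (263 left).
Jun has 30 days: +3 → Jul 1, 2091 (260 left).
Jul has 31 days: +31 → Aug 1, 2091 (229 left).
Aug has 31 days: +31 → Sep 1, 2091 (198 left).
Sep has 30 days: +30 → Oct 1, 2091 (168 left).
Oct has 31 days: +31 → Nov 1, 2091 (137 left).
Nov has 30 days: +30 → Dec 1, 2091 (107 left).
Dec has 31 days: +31 → Jan 1, 2092 (76 left).
Jan has 31 days: +31 → Feb 1, 2092 (45 left).
Feb has 29 days: +29 → Mar 1, 2092 (16 left).
+16 → Mar 17, 2092.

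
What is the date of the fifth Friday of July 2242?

July 1, 2242 is a Friday.
The first Friday is therefore July 1 (same day).
The fifth Friday is 1 + 4×7 = July 29.

July 29, 2242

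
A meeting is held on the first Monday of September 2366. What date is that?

September 1, 2366 is a Thursday.
The first Monday is therefore September 5 (4 days later).

September 5, 2366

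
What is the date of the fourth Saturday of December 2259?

December 24, 2259

December 1, 2259 is a Thursday.
The first Saturday is therefore December 3 (2 days later).
The fourth Saturday is 3 + 3×7 = December 24.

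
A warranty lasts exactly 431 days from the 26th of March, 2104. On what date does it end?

May 31, 2105

+365 (one year) → Mar 26, 2105 (66 left).
Mar has 31 days: +6 → Apr 1, 2105 (60 left).
Apr has 30 days: +30 → May 1, 2105 (30 left).
+30 → May 31, 2105.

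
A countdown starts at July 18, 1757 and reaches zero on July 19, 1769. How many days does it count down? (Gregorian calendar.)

Jul 18, 1757 → Jul 18, 1758: 365 days.
Jul 18, 1758 → Jul 18, 1759: 365 days.
Jul 18, 1759 → Jul 18, 1760: 366 days (Feb 29, 1760 is in that span).
Jul 18, 1760 → Jul 18, 1761: 365 days.
Jul 18, 1761 → Jul 18, 1762: 365 days.
Jul 18, 1762 → Jul 18, 1763: 365 days.
Jul 18, 1763 → Jul 18, 1764: 366 days (Feb 29, 1764 is in that span).
Jul 18, 1764 → Jul 18, 1765: 365 days.
Jul 18, 1765 → Jul 18, 1766: 365 days.
Jul 18, 1766 → Jul 18, 1767: 365 days.
Jul 18, 1767 → Jul 18, 1768: 366 days (Feb 29, 1768 is in that span).
Jul 18, 1768 → Aug 18, 1768: 31 days (July has 31).
Aug 18, 1768 → Sep 18, 1768: 31 days (August has 31).
Sep 18, 1768 → Oct 18, 1768: 30 days (September has 30).
Oct 18, 1768 → Nov 18, 1768: 31 days (October has 31).
Nov 18, 1768 → Dec 18, 1768: 30 days (November has 30).
Dec 18, 1768 → Jan 18, 1769: 31 days (December has 31).
Jan 18, 1769 → Feb 18, 1769: 31 days (January has 31).
Feb 18, 1769 → Mar 18, 1769: 28 days (February has 28).
Mar 18, 1769 → Apr 18, 1769: 31 days (March has 31).
Apr 18, 1769 → May 18, 1769: 30 days (April has 30).
May 18, 1769 → Jun 18, 1769: 31 days (May has 31).
Jun 18, 1769 → Jul 18, 1769: 30 days (June has 30).
Jul 18, 1769 → Jul 19, 1769: 1 days.
Total: 4384 days.

4384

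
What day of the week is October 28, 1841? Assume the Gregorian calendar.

Thursday

Doomsday rule: the anchor day for the 1800s is Friday. For year 41: 41÷12 = 3 r 5, and 5÷4 = 1, so 3+5+1 = 9.
Friday + 9 ≡ Sunday — that's 1841's doomsday.
In October the doomsday date is Oct 10.
Oct 28 is 18 days after Oct 10; 18 mod 7 = 4, so Sunday + 4 = Thursday.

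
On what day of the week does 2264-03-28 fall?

Doomsday rule: the anchor day for the 2200s is Friday. For year 64: 64÷12 = 5 r 4, and 4÷4 = 1, so 5+4+1 = 10.
Friday + 10 ≡ Monday — that's 2264's doomsday.
In March the doomsday date is Mar 14.
Mar 28 is 14 days after Mar 14; 14 mod 7 = 0, so Monday + 0 = Monday.

Monday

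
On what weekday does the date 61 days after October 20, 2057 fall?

Thursday

First find the weekday of Oct 20, 2057. Doomsday rule: the anchor day for the 2000s is Tuesday. For year 57: 57÷12 = 4 r 9, and 9÷4 = 2, so 4+9+2 = 15.
Tuesday + 15 ≡ Wednesday — that's 2057's doomsday.
In October the doomsday date is Oct 10.
Oct 20 is 10 days after Oct 10; 10 mod 7 = 3, so Wednesday + 3 = Saturday.
61 mod 7 = 5, so 61 days after a Saturday is Saturday + 5 = Thursday.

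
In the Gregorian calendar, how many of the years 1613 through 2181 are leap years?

138

Multiples of 4 in [1613,2181]: 142.
Of those, multiples of 100: 5 (not leap unless ÷400).
Multiples of 400: 1.
Leap years = 142 − 5 + 1 = 138.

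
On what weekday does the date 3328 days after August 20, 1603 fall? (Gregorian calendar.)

Saturday

Aug 20, 1603 is a Wednesday.
3328 mod 7 = 3, so 3328 days after a Wednesday is Wednesday + 3 = Saturday.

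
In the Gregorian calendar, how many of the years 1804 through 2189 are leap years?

Multiples of 4 in [1804,2189]: 97.
Of those, multiples of 100: 3 (not leap unless ÷400).
Multiples of 400: 1.
Leap years = 97 − 3 + 1 = 95.

95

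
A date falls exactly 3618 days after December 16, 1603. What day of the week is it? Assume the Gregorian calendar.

Monday

Dec 16, 1603 is a Tuesday.
3618 mod 7 = 6, so 3618 days after a Tuesday is Tuesday + 6 = Monday.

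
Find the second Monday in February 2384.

February 1, 2384 is a Wednesday.
The first Monday is therefore February 6 (5 days later).
The second Monday is 6 + 1×7 = February 13.

February 13, 2384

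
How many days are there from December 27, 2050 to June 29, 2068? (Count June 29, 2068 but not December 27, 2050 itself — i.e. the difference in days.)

6394

Dec 27, 2050 → Dec 27, 2051: 365 days.
Dec 27, 2051 → Dec 27, 2052: 366 days (Feb 29, 2052 is in that span).
Dec 27, 2052 → Dec 27, 2053: 365 days.
Dec 27, 2053 → Dec 27, 2054: 365 days.
Dec 27, 2054 → Dec 27, 2055: 365 days.
Dec 27, 2055 → Dec 27, 2056: 366 days (Feb 29, 2056 is in that span).
Dec 27, 2056 → Dec 27, 2057: 365 days.
Dec 27, 2057 → Dec 27, 2058: 365 days.
Dec 27, 2058 → Dec 27, 2059: 365 days.
Dec 27, 2059 → Dec 27, 2060: 366 days (Feb 29, 2060 is in that span).
Dec 27, 2060 → Dec 27, 2061: 365 days.
Dec 27, 2061 → Dec 27, 2062: 365 days.
Dec 27, 2062 → Dec 27, 2063: 365 days.
Dec 27, 2063 → Dec 27, 2064: 366 days (Feb 29, 2064 is in that span).
Dec 27, 2064 → Dec 27, 2065: 365 days.
Dec 27, 2065 → Dec 27, 2066: 365 days.
Dec 27, 2066 → Dec 27, 2067: 365 days.
Dec 27, 2067 → Jan 27, 2068: 31 days (December has 31).
Jan 27, 2068 → Feb 27, 2068: 31 days (January has 31).
Feb 27, 2068 → Mar 27, 2068: 29 days (February has 29).
Mar 27, 2068 → Apr 27, 2068: 31 days (March has 31).
Apr 27, 2068 → May 27, 2068: 30 days (April has 30).
May 27, 2068 → Jun 27, 2068: 31 days (May has 31).
Jun 27, 2068 → Jun 29, 2068: 2 days.
Total: 6394 days.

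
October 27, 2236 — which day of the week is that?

Doomsday rule: the anchor day for the 2200s is Friday. For year 36: 36÷12 = 3 r 0, and 0÷4 = 0, so 3+0+0 = 3.
Friday + 3 ≡ Monday — that's 2236's doomsday.
In October the doomsday date is Oct 10.
Oct 27 is 17 days after Oct 10; 17 mod 7 = 3, so Monday + 3 = Thursday.

Thursday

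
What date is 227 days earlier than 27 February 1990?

July 15, 1989

−27 → Jan 31, 1990 (end of Jan, 31 days; 200 left).
−31 → Dec 31, 1989 (end of Dec, 31 days; 169 left).
−31 → Nov 30, 1989 (end of Nov, 30 days; 138 left).
−30 → Oct 31, 1989 (end of Oct, 31 days; 108 left).
−31 → Sep 30, 1989 (end of Sep, 30 days; 77 left).
−30 → Aug 31, 1989 (end of Aug, 31 days; 47 left).
−31 → Jul 31, 1989 (end of Jul, 31 days; 16 left).
−16 → Jul 15, 1989.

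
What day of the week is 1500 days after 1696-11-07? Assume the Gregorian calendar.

Friday

First find the weekday of Nov 7, 1696. Doomsday rule: the anchor day for the 1600s is Tuesday. For year 96: 96÷12 = 8 r 0, and 0÷4 = 0, so 8+0+0 = 8.
Tuesday + 8 ≡ Wednesday — that's 1696's doomsday.
In November the doomsday date is Nov 7.
Nov 7 is the doomsday itself: Wednesday.
1500 mod 7 = 2, so 1500 days after a Wednesday is Wednesday + 2 = Friday.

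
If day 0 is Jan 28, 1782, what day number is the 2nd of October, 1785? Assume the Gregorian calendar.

Jan 28, 1782 → Jan 28, 1783: 365 days.
Jan 28, 1783 → Jan 28, 1784: 365 days.
Jan 28, 1784 → Jan 28, 1785: 366 days (Feb 29, 1784 is in that span).
Jan 28, 1785 → Feb 28, 1785: 31 days (January has 31).
Feb 28, 1785 → Mar 28, 1785: 28 days (February has 28).
Mar 28, 1785 → Apr 28, 1785: 31 days (March has 31).
Apr 28, 1785 → May 28, 1785: 30 days (April has 30).
May 28, 1785 → Jun 28, 1785: 31 days (May has 31).
Jun 28, 1785 → Jul 28, 1785: 30 days (June has 30).
Jul 28, 1785 → Aug 28, 1785: 31 days (July has 31).
Aug 28, 1785 → Sep 28, 1785: 31 days (August has 31).
Sep 28, 1785 → Oct 2, 1785: 4 days.
Total: 1343 days.

1343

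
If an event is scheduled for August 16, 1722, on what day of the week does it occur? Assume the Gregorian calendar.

Sunday

Doomsday rule: the anchor day for the 1700s is Sunday. For year 22: 22÷12 = 1 r 10, and 10÷4 = 2, so 1+10+2 = 13.
Sunday + 13 ≡ Saturday — that's 1722's doomsday.
In August the doomsday date is Aug 8.
Aug 16 is 8 days after Aug 8; 8 mod 7 = 1, so Saturday + 1 = Sunday.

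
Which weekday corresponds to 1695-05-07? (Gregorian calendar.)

Saturday

Doomsday rule: the anchor day for the 1600s is Tuesday. For year 95: 95÷12 = 7 r 11, and 11÷4 = 2, so 7+11+2 = 20.
Tuesday + 20 ≡ Monday — that's 1695's doomsday.
In May the doomsday date is May 9.
May 7 is 2 days before May 9; 2 mod 7 = 2, so Monday − 2 = Saturday.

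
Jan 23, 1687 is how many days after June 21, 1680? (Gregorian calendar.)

Jun 21, 1680 → Jun 21, 1681: 365 days.
Jun 21, 1681 → Jun 21, 1682: 365 days.
Jun 21, 1682 → Jun 21, 1683: 365 days.
Jun 21, 1683 → Jun 21, 1684: 366 days (Feb 29, 1684 is in that span).
Jun 21, 1684 → Jun 21, 1685: 365 days.
Jun 21, 1685 → Jun 21, 1686: 365 days.
Jun 21, 1686 → Jul 21, 1686: 30 days (June has 30).
Jul 21, 1686 → Aug 21, 1686: 31 days (July has 31).
Aug 21, 1686 → Sep 21, 1686: 31 days (August has 31).
Sep 21, 1686 → Oct 21, 1686: 30 days (September has 30).
Oct 21, 1686 → Nov 21, 1686: 31 days (October has 31).
Nov 21, 1686 → Dec 21, 1686: 30 days (November has 30).
Dec 21, 1686 → Jan 21, 1687: 31 days (December has 31).
Jan 21, 1687 → Jan 23, 1687: 2 days.
Total: 2407 days.

2407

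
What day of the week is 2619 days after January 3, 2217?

Saturday

Jan 3, 2217 is a Friday.
2619 mod 7 = 1, so 2619 days after a Friday is Friday + 1 = Saturday.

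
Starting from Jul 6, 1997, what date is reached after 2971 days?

August 24, 2005

+365 (one year) → Jul 6, 1998 (2606 left).
+365 (one year) → Jul 6, 1999 (2241 left).
+366 (one year; includes Feb 29, 2000) → Jul 6, 2000 (1875 left).
+365 (one year) → Jul 6, 2001 (1510 left).
+365 (one year) → Jul 6, 2002 (1145 left).
+365 (one year) → Jul 6, 2003 (780 left).
+366 (one year; includes Feb 29, 2004) → Jul 6, 2004 (414 left).
+365 (one year) → Jul 6, 2005 (49 left).
Jul has 31 days: +26 → Aug 1, 2005 (23 left).
+23 → Aug 24, 2005.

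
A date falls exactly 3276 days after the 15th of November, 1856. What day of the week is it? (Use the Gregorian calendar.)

Saturday

Nov 15, 1856 is a Saturday.
3276 mod 7 = 0, so 3276 days after a Saturday is Saturday + 0 = Saturday.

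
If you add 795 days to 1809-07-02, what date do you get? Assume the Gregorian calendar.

+365 (one year) → Jul 2, 1810 (430 left).
+365 (one year) → Jul 2, 1811 (65 left).
Jul has 31 days: +30 → Aug 1, 1811 (35 left).
Aug has 31 days: +31 → Sep 1, 1811 (4 left).
+4 → Sep 5, 1811.

September 5, 1811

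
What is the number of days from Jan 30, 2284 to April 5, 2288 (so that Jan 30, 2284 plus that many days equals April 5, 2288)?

1527

Jan 30, 2284 → Jan 30, 2285: 366 days (Feb 29, 2284 is in that span).
Jan 30, 2285 → Jan 30, 2286: 365 days.
Jan 30, 2286 → Jan 30, 2287: 365 days.
Jan 30, 2287 → Jan 30, 2288: 365 days.
Jan 30, 2288 → Feb 29, 2288: 30 days (January has 31).
Feb 29, 2288 → Mar 29, 2288: 29 days (February has 29).
Mar 29, 2288 → Apr 5, 2288: 7 days.
Total: 1527 days.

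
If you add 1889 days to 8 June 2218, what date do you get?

August 10, 2223

+365 (one year) → Jun 8, 2219 (1524 left).
+366 (one year; includes Feb 29, 2220) → Jun 8, 2220 (1158 left).
+365 (one year) → Jun 8, 2221 (793 left).
+365 (one year) → Jun 8, 2222 (428 left).
+365 (one year) → Jun 8, 2223 (63 left).
Jun has 30 days: +23 → Jul 1, 2223 (40 left).
Jul has 31 days: +31 → Aug 1, 2223 (9 left).
+9 → Aug 10, 2223.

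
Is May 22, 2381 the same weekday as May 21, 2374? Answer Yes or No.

From May 21, 2374 to May 22, 2381 is 2558 days.
2558 mod 7 = 3, so they are different weekdays.
(May 21, 2374 is a Tuesday; May 22, 2381 is a Friday.)

No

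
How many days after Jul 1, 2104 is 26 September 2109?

1913

Jul 1, 2104 → Jul 1, 2105: 365 days.
Jul 1, 2105 → Jul 1, 2106: 365 days.
Jul 1, 2106 → Jul 1, 2107: 365 days.
Jul 1, 2107 → Jul 1, 2108: 366 days (Feb 29, 2108 is in that span).
Jul 1, 2108 → Jul 1, 2109: 365 days.
Jul 1, 2109 → Aug 1, 2109: 31 days (July has 31).
Aug 1, 2109 → Sep 1, 2109: 31 days (August has 31).
Sep 1, 2109 → Sep 26, 2109: 25 days.
Total: 1913 days.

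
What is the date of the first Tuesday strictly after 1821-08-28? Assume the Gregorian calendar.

September 4, 1821

Aug 28, 1821 is a Tuesday.
From Tuesday to the next Tuesday is 7 days.
Aug 28, 1821 + 7 = Sep 4, 1821.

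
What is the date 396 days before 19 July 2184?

−19 → Jun 30, 2184 (end of Jun, 30 days; 377 left).
−30 → May 31, 2184 (end of May, 31 days; 347 left).
−31 → Apr 30, 2184 (end of Apr, 30 days; 316 left).
−30 → Mar 31, 2184 (end of Mar, 31 days; 286 left).
−31 → Feb 29, 2184 (end of Feb, 29 days; 255 left).
−29 → Jan 31, 2184 (end of Jan, 31 days; 226 left).
−31 → Dec 31, 2183 (end of Dec, 31 days; 195 left).
−31 → Nov 30, 2183 (end of Nov, 30 days; 164 left).
−30 → Oct 31, 2183 (end of Oct, 31 days; 134 left).
−31 → Sep 30, 2183 (end of Sep, 30 days; 103 left).
−30 → Aug 31, 2183 (end of Aug, 31 days; 73 left).
−31 → Jul 31, 2183 (end of Jul, 31 days; 42 left).
−31 → Jun 30, 2183 (end of Jun, 30 days; 11 left).
−11 → Jun 19, 2183.

June 19, 2183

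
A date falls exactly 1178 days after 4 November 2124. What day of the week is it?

Monday

Nov 4, 2124 is a Saturday.
1178 mod 7 = 2, so 1178 days after a Saturday is Saturday + 2 = Monday.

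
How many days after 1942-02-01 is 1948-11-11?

2475

Feb 1, 1942 → Feb 1, 1943: 365 days.
Feb 1, 1943 → Feb 1, 1944: 365 days.
Feb 1, 1944 → Feb 1, 1945: 366 days (Feb 29, 1944 is in that span).
Feb 1, 1945 → Feb 1, 1946: 365 days.
Feb 1, 1946 → Feb 1, 1947: 365 days.
Feb 1, 1947 → Feb 1, 1948: 365 days.
Feb 1, 1948 → Mar 1, 1948: 29 days (February has 29).
Mar 1, 1948 → Apr 1, 1948: 31 days (March has 31).
Apr 1, 1948 → May 1, 1948: 30 days (April has 30).
May 1, 1948 → Jun 1, 1948: 31 days (May has 31).
Jun 1, 1948 → Jul 1, 1948: 30 days (June has 30).
Jul 1, 1948 → Aug 1, 1948: 31 days (July has 31).
Aug 1, 1948 → Sep 1, 1948: 31 days (August has 31).
Sep 1, 1948 → Oct 1, 1948: 30 days (September has 30).
Oct 1, 1948 → Nov 1, 1948: 31 days (October has 31).
Nov 1, 1948 → Nov 11, 1948: 10 days.
Total: 2475 days.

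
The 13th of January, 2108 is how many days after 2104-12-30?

Dec 30, 2104 → Dec 30, 2105: 365 days.
Dec 30, 2105 → Dec 30, 2106: 365 days.
Dec 30, 2106 → Jan 30, 2107: 31 days (December has 31).
Jan 30, 2107 → Feb 28, 2107: 29 days (January has 31).
Feb 28, 2107 → Mar 28, 2107: 28 days (February has 28).
Mar 28, 2107 → Apr 28, 2107: 31 days (March has 31).
Apr 28, 2107 → May 28, 2107: 30 days (April has 30).
May 28, 2107 → Jun 28, 2107: 31 days (May has 31).
Jun 28, 2107 → Jul 28, 2107: 30 days (June has 30).
Jul 28, 2107 → Aug 28, 2107: 31 days (July has 31).
Aug 28, 2107 → Sep 28, 2107: 31 days (August has 31).
Sep 28, 2107 → Oct 28, 2107: 30 days (September has 30).
Oct 28, 2107 → Nov 28, 2107: 31 days (October has 31).
Nov 28, 2107 → Dec 28, 2107: 30 days (November has 30).
Dec 28, 2107 → Jan 13, 2108: 16 days.
Total: 1109 days.

1109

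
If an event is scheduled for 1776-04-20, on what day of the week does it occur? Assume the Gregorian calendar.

Saturday

Doomsday rule: the anchor day for the 1700s is Sunday. For year 76: 76÷12 = 6 r 4, and 4÷4 = 1, so 6+4+1 = 11.
Sunday + 11 ≡ Thursday — that's 1776's doomsday.
In April the doomsday date is Apr 4.
Apr 20 is 16 days after Apr 4; 16 mod 7 = 2, so Thursday + 2 = Saturday.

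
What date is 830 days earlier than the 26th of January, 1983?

October 18, 1980

−365 (one year) → Jan 26, 1982 (465 left).
−365 (one year) → Jan 26, 1981 (100 left).
−26 → Dec 31, 1980 (end of Dec, 31 days; 74 left).
−31 → Nov 30, 1980 (end of Nov, 30 days; 43 left).
−30 → Oct 31, 1980 (end of Oct, 31 days; 13 left).
−13 → Oct 18, 1980.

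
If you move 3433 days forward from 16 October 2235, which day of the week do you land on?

Oct 16, 2235 is a Friday.
3433 mod 7 = 3, so 3433 days after a Friday is Friday + 3 = Monday.

Monday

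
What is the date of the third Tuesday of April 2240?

April 21, 2240

April 1, 2240 is a Wednesday.
The first Tuesday is therefore April 7 (6 days later).
The third Tuesday is 7 + 2×7 = April 21.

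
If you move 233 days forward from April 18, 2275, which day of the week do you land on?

First find the weekday of Apr 18, 2275. Doomsday rule: the anchor day for the 2200s is Friday. For year 75: 75÷12 = 6 r 3, and 3÷4 = 0, so 6+3+0 = 9.
Friday + 9 ≡ Sunday — that's 2275's doomsday.
In April the doomsday date is Apr 4.
Apr 18 is 14 days after Apr 4; 14 mod 7 = 0, so Sunday + 0 = Sunday.
233 mod 7 = 2, so 233 days after a Sunday is Sunday + 2 = Tuesday.

Tuesday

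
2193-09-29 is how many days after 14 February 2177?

6071

Feb 14, 2177 → Feb 14, 2178: 365 days.
Feb 14, 2178 → Feb 14, 2179: 365 days.
Feb 14, 2179 → Feb 14, 2180: 365 days.
Feb 14, 2180 → Feb 14, 2181: 366 days (Feb 29, 2180 is in that span).
Feb 14, 2181 → Feb 14, 2182: 365 days.
Feb 14, 2182 → Feb 14, 2183: 365 days.
Feb 14, 2183 → Feb 14, 2184: 365 days.
Feb 14, 2184 → Feb 14, 2185: 366 days (Feb 29, 2184 is in that span).
Feb 14, 2185 → Feb 14, 2186: 365 days.
Feb 14, 2186 → Feb 14, 2187: 365 days.
Feb 14, 2187 → Feb 14, 2188: 365 days.
Feb 14, 2188 → Feb 14, 2189: 366 days (Feb 29, 2188 is in that span).
Feb 14, 2189 → Feb 14, 2190: 365 days.
Feb 14, 2190 → Feb 14, 2191: 365 days.
Feb 14, 2191 → Feb 14, 2192: 365 days.
Feb 14, 2192 → Feb 14, 2193: 366 days (Feb 29, 2192 is in that span).
Feb 14, 2193 → Mar 14, 2193: 28 days (February has 28).
Mar 14, 2193 → Apr 14, 2193: 31 days (March has 31).
Apr 14, 2193 → May 14, 2193: 30 days (April has 30).
May 14, 2193 → Jun 14, 2193: 31 days (May has 31).
Jun 14, 2193 → Jul 14, 2193: 30 days (June has 30).
Jul 14, 2193 → Aug 14, 2193: 31 days (July has 31).
Aug 14, 2193 → Sep 14, 2193: 31 days (August has 31).
Sep 14, 2193 → Sep 29, 2193: 15 days.
Total: 6071 days.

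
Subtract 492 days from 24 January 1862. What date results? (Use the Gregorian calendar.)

−365 (one year) → Jan 24, 1861 (127 left).
−24 → Dec 31, 1860 (end of Dec, 31 days; 103 left).
−31 → Nov 30, 1860 (end of Nov, 30 days; 72 left).
−30 → Oct 31, 1860 (end of Oct, 31 days; 42 left).
−31 → Sep 30, 1860 (end of Sep, 30 days; 11 left).
−11 → Sep 19, 1860.

September 19, 1860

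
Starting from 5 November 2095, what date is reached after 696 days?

+366 (one year; includes Feb 29, 2096) → Nov 5, 2096 (330 left).
Nov has 30 days: +26 → Dec 1, 2096 (304 left).
Dec has 31 days: +31 → Jan 1, 2097 (273 left).
Jan has 31 days: +31 → Feb 1, 2097 (242 left).
Feb has 28 days: +28 → Mar 1, 2097 (214 left).
Mar has 31 days: +31 → Apr 1, 2097 (183 left).
Apr has 30 days: +30 → May 1, 2097 (153 left).
May has 31 days: +31 → Jun 1, 2097 (122 left).
Jun has 30 days: +30 → Jul 1, 2097 (92 left).
Jul has 31 days: +31 → Aug 1, 2097 (61 left).
Aug has 31 days: +31 → Sep 1, 2097 (30 left).
Sep has 30 days: +30 → Oct 1, 2097 (0 left).

October 1, 2097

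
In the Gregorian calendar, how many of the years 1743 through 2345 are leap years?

146

Multiples of 4 in [1743,2345]: 151.
Of those, multiples of 100: 6 (not leap unless ÷400).
Multiples of 400: 1.
Leap years = 151 − 6 + 1 = 146.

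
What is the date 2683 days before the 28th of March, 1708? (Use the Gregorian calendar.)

−366 (one year; includes Feb 29, 1708) → Mar 28, 1707 (2317 left).
−365 (one year) → Mar 28, 1706 (1952 left).
−365 (one year) → Mar 28, 1705 (1587 left).
−365 (one year) → Mar 28, 1704 (1222 left).
−366 (one year; includes Feb 29, 1704) → Mar 28, 1703 (856 left).
−365 (one year) → Mar 28, 1702 (491 left).
−365 (one year) → Mar 28, 1701 (126 left).
−28 → Feb 28, 1701 (end of Feb, 28 days; 98 left).
−28 → Jan 31, 1701 (end of Jan, 31 days; 70 left).
−31 → Dec 31, 1700 (end of Dec, 31 days; 39 left).
−31 → Nov 30, 1700 (end of Nov, 30 days; 8 left).
−8 → Nov 22, 1700.

November 22, 1700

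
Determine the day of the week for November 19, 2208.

Doomsday rule: the anchor day for the 2200s is Friday. For year 08: 8÷12 = 0 r 8, and 8÷4 = 2, so 0+8+2 = 10.
Friday + 10 ≡ Monday — that's 2208's doomsday.
In November the doomsday date is Nov 7.
Nov 19 is 12 days after Nov 7; 12 mod 7 = 5, so Monday + 5 = Saturday.

Saturday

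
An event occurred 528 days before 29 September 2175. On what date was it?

−365 (one year) → Sep 29, 2174 (163 left).
−29 → Aug 31, 2174 (end of Aug, 31 days; 134 left).
−31 → Jul 31, 2174 (end of Jul, 31 days; 103 left).
−31 → Jun 30, 2174 (end of Jun, 30 days; 72 left).
−30 → May 31, 2174 (end of May, 31 days; 42 left).
−31 → Apr 30, 2174 (end of Apr, 30 days; 11 left).
−11 → Apr 19, 2174.

April 19, 2174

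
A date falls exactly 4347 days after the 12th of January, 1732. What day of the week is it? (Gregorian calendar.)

Saturday

Jan 12, 1732 is a Saturday.
4347 mod 7 = 0, so 4347 days after a Saturday is Saturday + 0 = Saturday.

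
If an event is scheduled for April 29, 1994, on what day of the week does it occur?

Friday

Doomsday rule: the anchor day for the 1900s is Wednesday. For year 94: 94÷12 = 7 r 10, and 10÷4 = 2, so 7+10+2 = 19.
Wednesday + 19 ≡ Monday — that's 1994's doomsday.
In April the doomsday date is Apr 4.
Apr 29 is 25 days after Apr 4; 25 mod 7 = 4, so Monday + 4 = Friday.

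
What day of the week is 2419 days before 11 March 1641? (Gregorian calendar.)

Mar 11, 1641 is a Monday.
2419 mod 7 = 4, so 2419 days before a Monday is Monday − 4 = Thursday.

Thursday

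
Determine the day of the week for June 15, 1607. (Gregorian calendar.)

Doomsday rule: the anchor day for the 1600s is Tuesday. For year 07: 7÷12 = 0 r 7, and 7÷4 = 1, so 0+7+1 = 8.
Tuesday + 8 ≡ Wednesday — that's 1607's doomsday.
In June the doomsday date is Jun 6.
Jun 15 is 9 days after Jun 6; 9 mod 7 = 2, so Wednesday + 2 = Friday.

Friday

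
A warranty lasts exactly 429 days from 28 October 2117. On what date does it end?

+365 (one year) → Oct 28, 2118 (64 left).
Oct has 31 days: +4 → Nov 1, 2118 (60 left).
Nov has 30 days: +30 → Dec 1, 2118 (30 left).
+30 → Dec 31, 2118.

December 31, 2118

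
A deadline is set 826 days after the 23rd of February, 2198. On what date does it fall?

May 30, 2200

+365 (one year) → Feb 23, 2199 (461 left).
+365 (one year) → Feb 23, 2200 (96 left).
Feb has 28 days: +6 → Mar 1, 2200 (90 left).
Mar has 31 days: +31 → Apr 1, 2200 (59 left).
Apr has 30 days: +30 → May 1, 2200 (29 left).
+29 → May 30, 2200.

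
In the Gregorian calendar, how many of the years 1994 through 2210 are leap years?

Multiples of 4 in [1994,2210]: 54.
Of those, multiples of 100: 3 (not leap unless ÷400).
Multiples of 400: 1.
Leap years = 54 − 3 + 1 = 52.

52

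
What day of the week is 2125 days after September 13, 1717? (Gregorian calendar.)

First find the weekday of Sep 13, 1717. Doomsday rule: the anchor day for the 1700s is Sunday. For year 17: 17÷12 = 1 r 5, and 5÷4 = 1, so 1+5+1 = 7.
Sunday + 7 ≡ Sunday — that's 1717's doomsday.
In September the doomsday date is Sep 5.
Sep 13 is 8 days after Sep 5; 8 mod 7 = 1, so Sunday + 1 = Monday.
2125 mod 7 = 4, so 2125 days after a Monday is Monday + 4 = Friday.

Friday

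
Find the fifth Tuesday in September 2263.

September 1, 2263 is a Tuesday.
The first Tuesday is therefore September 1 (same day).
The fifth Tuesday is 1 + 4×7 = September 29.

September 29, 2263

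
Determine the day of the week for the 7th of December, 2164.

January 1, 2164 is a Sunday.
Jan 1, 2164 → Feb 1, 2164: 31 days (January has 31).
Feb 1, 2164 → Mar 1, 2164: 29 days (February has 29).
Mar 1, 2164 → Apr 1, 2164: 31 days (March has 31).
Apr 1, 2164 → May 1, 2164: 30 days (April has 30).
May 1, 2164 → Jun 1, 2164: 31 days (May has 31).
Jun 1, 2164 → Jul 1, 2164: 30 days (June has 30).
Jul 1, 2164 → Aug 1, 2164: 31 days (July has 31).
Aug 1, 2164 → Sep 1, 2164: 31 days (August has 31).
Sep 1, 2164 → Oct 1, 2164: 30 days (September has 30).
Oct 1, 2164 → Nov 1, 2164: 31 days (October has 31).
Nov 1, 2164 → Dec 1, 2164: 30 days (November has 30).
Dec 1, 2164 → Dec 7, 2164: 6 days.
Total: 341 days.
341 mod 7 = 5, so Sunday + 5 = Friday.

Friday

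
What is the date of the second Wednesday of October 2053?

October 8, 2053

October 1, 2053 is a Wednesday.
The first Wednesday is therefore October 1 (same day).
The second Wednesday is 1 + 1×7 = October 8.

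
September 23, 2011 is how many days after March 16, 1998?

4939

Mar 16, 1998 → Mar 16, 1999: 365 days.
Mar 16, 1999 → Mar 16, 2000: 366 days (Feb 29, 2000 is in that span).
Mar 16, 2000 → Mar 16, 2001: 365 days.
Mar 16, 2001 → Mar 16, 2002: 365 days.
Mar 16, 2002 → Mar 16, 2003: 365 days.
Mar 16, 2003 → Mar 16, 2004: 366 days (Feb 29, 2004 is in that span).
Mar 16, 2004 → Mar 16, 2005: 365 days.
Mar 16, 2005 → Mar 16, 2006: 365 days.
Mar 16, 2006 → Mar 16, 2007: 365 days.
Mar 16, 2007 → Mar 16, 2008: 366 days (Feb 29, 2008 is in that span).
Mar 16, 2008 → Mar 16, 2009: 365 days.
Mar 16, 2009 → Mar 16, 2010: 365 days.
Mar 16, 2010 → Mar 16, 2011: 365 days.
Mar 16, 2011 → Apr 16, 2011: 31 days (March has 31).
Apr 16, 2011 → May 16, 2011: 30 days (April has 30).
May 16, 2011 → Jun 16, 2011: 31 days (May has 31).
Jun 16, 2011 → Jul 16, 2011: 30 days (June has 30).
Jul 16, 2011 → Aug 16, 2011: 31 days (July has 31).
Aug 16, 2011 → Sep 16, 2011: 31 days (August has 31).
Sep 16, 2011 → Sep 23, 2011: 7 days.
Total: 4939 days.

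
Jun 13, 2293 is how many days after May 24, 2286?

May 24, 2286 → May 24, 2287: 365 days.
May 24, 2287 → May 24, 2288: 366 days (Feb 29, 2288 is in that span).
May 24, 2288 → May 24, 2289: 365 days.
May 24, 2289 → May 24, 2290: 365 days.
May 24, 2290 → May 24, 2291: 365 days.
May 24, 2291 → May 24, 2292: 366 days (Feb 29, 2292 is in that span).
May 24, 2292 → Jun 24, 2292: 31 days (May has 31).
Jun 24, 2292 → Jul 24, 2292: 30 days (June has 30).
Jul 24, 2292 → Aug 24, 2292: 31 days (July has 31).
Aug 24, 2292 → Sep 24, 2292: 31 days (August has 31).
Sep 24, 2292 → Oct 24, 2292: 30 days (September has 30).
Oct 24, 2292 → Nov 24, 2292: 31 days (October has 31).
Nov 24, 2292 → Dec 24, 2292: 30 days (November has 30).
Dec 24, 2292 → Jan 24, 2293: 31 days (December has 31).
Jan 24, 2293 → Feb 24, 2293: 31 days (January has 31).
Feb 24, 2293 → Mar 24, 2293: 28 days (February has 28).
Mar 24, 2293 → Apr 24, 2293: 31 days (March has 31).
Apr 24, 2293 → May 24, 2293: 30 days (April has 30).
May 24, 2293 → Jun 13, 2293: 20 days.
Total: 2577 days.

2577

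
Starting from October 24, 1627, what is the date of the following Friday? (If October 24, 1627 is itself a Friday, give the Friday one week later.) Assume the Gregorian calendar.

Oct 24, 1627 is a Sunday.
From Sunday to the next Friday is 5 days.
Oct 24, 1627 + 5 = Oct 29, 1627.

October 29, 1627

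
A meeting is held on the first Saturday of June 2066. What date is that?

June 1, 2066 is a Tuesday.
The first Saturday is therefore June 5 (4 days later).

June 5, 2066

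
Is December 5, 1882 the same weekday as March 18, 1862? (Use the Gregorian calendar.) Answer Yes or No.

Yes

From Mar 18, 1862 to Dec 5, 1882 is 7567 days.
7567 mod 7 = 0, so they are the same weekday.
(Mar 18, 1862 is a Tuesday; Dec 5, 1882 is a Tuesday.)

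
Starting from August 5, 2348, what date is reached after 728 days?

August 3, 2350

+365 (one year) → Aug 5, 2349 (363 left).
Aug has 31 days: +27 → Sep 1, 2349 (336 left).
Sep has 30 days: +30 → Oct 1, 2349 (306 left).
Oct has 31 days: +31 → Nov 1, 2349 (275 left).
Nov has 30 days: +30 → Dec 1, 2349 (245 left).
Dec has 31 days: +31 → Jan 1, 2350 (214 left).
Jan has 31 days: +31 → Feb 1, 2350 (183 left).
Feb has 28 days: +28 → Mar 1, 2350 (155 left).
Mar has 31 days: +31 → Apr 1, 2350 (124 left).
Apr has 30 days: +30 → May 1, 2350 (94 left).
May has 31 days: +31 → Jun 1, 2350 (63 left).
Jun has 30 days: +30 → Jul 1, 2350 (33 left).
Jul has 31 days: +31 → Aug 1, 2350 (2 left).
+2 → Aug 3, 2350.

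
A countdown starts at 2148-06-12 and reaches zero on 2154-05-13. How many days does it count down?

2161

Jun 12, 2148 → Jun 12, 2149: 365 days.
Jun 12, 2149 → Jun 12, 2150: 365 days.
Jun 12, 2150 → Jun 12, 2151: 365 days.
Jun 12, 2151 → Jun 12, 2152: 366 days (Feb 29, 2152 is in that span).
Jun 12, 2152 → Jun 12, 2153: 365 days.
Jun 12, 2153 → Jul 12, 2153: 30 days (June has 30).
Jul 12, 2153 → Aug 12, 2153: 31 days (July has 31).
Aug 12, 2153 → Sep 12, 2153: 31 days (August has 31).
Sep 12, 2153 → Oct 12, 2153: 30 days (September has 30).
Oct 12, 2153 → Nov 12, 2153: 31 days (October has 31).
Nov 12, 2153 → Dec 12, 2153: 30 days (November has 30).
Dec 12, 2153 → Jan 12, 2154: 31 days (December has 31).
Jan 12, 2154 → Feb 12, 2154: 31 days (January has 31).
Feb 12, 2154 → Mar 12, 2154: 28 days (February has 28).
Mar 12, 2154 → Apr 12, 2154: 31 days (March has 31).
Apr 12, 2154 → May 12, 2154: 30 days (April has 30).
May 12, 2154 → May 13, 2154: 1 days.
Total: 2161 days.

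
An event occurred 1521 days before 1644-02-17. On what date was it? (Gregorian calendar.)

−365 (one year) → Feb 17, 1643 (1156 left).
−365 (one year) → Feb 17, 1642 (791 left).
−365 (one year) → Feb 17, 1641 (426 left).
−366 (one year; includes Feb 29, 1640) → Feb 17, 1640 (60 left).
−17 → Jan 31, 1640 (end of Jan, 31 days; 43 left).
−31 → Dec 31, 1639 (end of Dec, 31 days; 12 left).
−12 → Dec 19, 1639.

December 19, 1639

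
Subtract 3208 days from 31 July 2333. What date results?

October 18, 2324

−365 (one year) → Jul 31, 2332 (2843 left).
−366 (one year; includes Feb 29, 2332) → Jul 31, 2331 (2477 left).
−365 (one year) → Jul 31, 2330 (2112 left).
−365 (one year) → Jul 31, 2329 (1747 left).
−365 (one year) → Jul 31, 2328 (1382 left).
−366 (one year; includes Feb 29, 2328) → Jul 31, 2327 (1016 left).
−365 (one year) → Jul 31, 2326 (651 left).
−365 (one year) → Jul 31, 2325 (286 left).
−31 → Jun 30, 2325 (end of Jun, 30 days; 255 left).
−30 → May 31, 2325 (end of May, 31 days; 225 left).
−31 → Apr 30, 2325 (end of Apr, 30 days; 194 left).
−30 → Mar 31, 2325 (end of Mar, 31 days; 164 left).
−31 → Feb 28, 2325 (end of Feb, 28 days; 133 left).
−28 → Jan 31, 2325 (end of Jan, 31 days; 105 left).
−31 → Dec 31, 2324 (end of Dec, 31 days; 74 left).
−31 → Nov 30, 2324 (end of Nov, 30 days; 43 left).
−30 → Oct 31, 2324 (end of Oct, 31 days; 13 left).
−13 → Oct 18, 2324.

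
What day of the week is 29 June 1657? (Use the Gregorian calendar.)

Friday

Doomsday rule: the anchor day for the 1600s is Tuesday. For year 57: 57÷12 = 4 r 9, and 9÷4 = 2, so 4+9+2 = 15.
Tuesday + 15 ≡ Wednesday — that's 1657's doomsday.
In June the doomsday date is Jun 6.
Jun 29 is 23 days after Jun 6; 23 mod 7 = 2, so Wednesday + 2 = Friday.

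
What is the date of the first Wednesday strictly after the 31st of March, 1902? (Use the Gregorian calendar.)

April 2, 1902

Mar 31, 1902 is a Monday.
From Monday to the next Wednesday is 2 days.
Mar 31, 1902 + 2 = Apr 2, 1902.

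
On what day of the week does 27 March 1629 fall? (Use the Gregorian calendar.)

Doomsday rule: the anchor day for the 1600s is Tuesday. For year 29: 29÷12 = 2 r 5, and 5÷4 = 1, so 2+5+1 = 8.
Tuesday + 8 ≡ Wednesday — that's 1629's doomsday.
In March the doomsday date is Mar 14.
Mar 27 is 13 days after Mar 14; 13 mod 7 = 6, so Wednesday + 6 = Tuesday.

Tuesday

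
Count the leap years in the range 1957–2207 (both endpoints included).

60

Multiples of 4 in [1957,2207]: 62.
Of those, multiples of 100: 3 (not leap unless ÷400).
Multiples of 400: 1.
Leap years = 62 − 3 + 1 = 60.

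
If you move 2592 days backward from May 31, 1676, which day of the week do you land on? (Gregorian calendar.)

Friday

May 31, 1676 is a Sunday.
2592 mod 7 = 2, so 2592 days before a Sunday is Sunday − 2 = Friday.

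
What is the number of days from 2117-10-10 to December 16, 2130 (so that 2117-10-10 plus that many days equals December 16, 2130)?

Oct 10, 2117 → Oct 10, 2118: 365 days.
Oct 10, 2118 → Oct 10, 2119: 365 days.
Oct 10, 2119 → Oct 10, 2120: 366 days (Feb 29, 2120 is in that span).
Oct 10, 2120 → Oct 10, 2121: 365 days.
Oct 10, 2121 → Oct 10, 2122: 365 days.
Oct 10, 2122 → Oct 10, 2123: 365 days.
Oct 10, 2123 → Oct 10, 2124: 366 days (Feb 29, 2124 is in that span).
Oct 10, 2124 → Oct 10, 2125: 365 days.
Oct 10, 2125 → Oct 10, 2126: 365 days.
Oct 10, 2126 → Oct 10, 2127: 365 days.
Oct 10, 2127 → Oct 10, 2128: 366 days (Feb 29, 2128 is in that span).
Oct 10, 2128 → Oct 10, 2129: 365 days.
Oct 10, 2129 → Oct 10, 2130: 365 days.
Oct 10, 2130 → Nov 10, 2130: 31 days (October has 31).
Nov 10, 2130 → Dec 10, 2130: 30 days (November has 30).
Dec 10, 2130 → Dec 16, 2130: 6 days.
Total: 4815 days.

4815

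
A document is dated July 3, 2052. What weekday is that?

Doomsday rule: the anchor day for the 2000s is Tuesday. For year 52: 52÷12 = 4 r 4, and 4÷4 = 1, so 4+4+1 = 9.
Tuesday + 9 ≡ Thursday — that's 2052's doomsday.
In July the doomsday date is Jul 11.
Jul 3 is 8 days before Jul 11; 8 mod 7 = 1, so Thursday − 1 = Wednesday.

Wednesday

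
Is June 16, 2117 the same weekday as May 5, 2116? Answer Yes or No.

From May 5, 2116 to Jun 16, 2117 is 407 days.
407 mod 7 = 1, so they are different weekdays.
(May 5, 2116 is a Tuesday; Jun 16, 2117 is a Wednesday.)

No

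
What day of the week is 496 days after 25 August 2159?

Friday

Aug 25, 2159 is a Saturday.
496 mod 7 = 6, so 496 days after a Saturday is Saturday + 6 = Friday.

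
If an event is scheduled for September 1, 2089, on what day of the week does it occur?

January 1, 2089 is a Saturday.
Jan 1, 2089 → Feb 1, 2089: 31 days (January has 31).
Feb 1, 2089 → Mar 1, 2089: 28 days (February has 28).
Mar 1, 2089 → Apr 1, 2089: 31 days (March has 31).
Apr 1, 2089 → May 1, 2089: 30 days (April has 30).
May 1, 2089 → Jun 1, 2089: 31 days (May has 31).
Jun 1, 2089 → Jul 1, 2089: 30 days (June has 30).
Jul 1, 2089 → Aug 1, 2089: 31 days (July has 31).
Aug 1, 2089 → Sep 1, 2089: 31 days.
Total: 243 days.
243 mod 7 = 5, so Saturday + 5 = Thursday.

Thursday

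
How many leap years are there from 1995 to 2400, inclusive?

Multiples of 4 in [1995,2400]: 102.
Of those, multiples of 100: 5 (not leap unless ÷400).
Multiples of 400: 2.
Leap years = 102 − 5 + 2 = 99.

99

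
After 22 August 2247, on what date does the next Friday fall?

August 27, 2247

Aug 22, 2247 is a Sunday.
From Sunday to the next Friday is 5 days.
Aug 22, 2247 + 5 = Aug 27, 2247.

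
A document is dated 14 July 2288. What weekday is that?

Saturday

Doomsday rule: the anchor day for the 2200s is Friday. For year 88: 88÷12 = 7 r 4, and 4÷4 = 1, so 7+4+1 = 12.
Friday + 12 ≡ Wednesday — that's 2288's doomsday.
In July the doomsday date is Jul 11.
Jul 14 is 3 days after Jul 11; 3 mod 7 = 3, so Wednesday + 3 = Saturday.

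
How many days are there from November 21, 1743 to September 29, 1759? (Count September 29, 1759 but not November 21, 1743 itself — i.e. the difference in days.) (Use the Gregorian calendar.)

Nov 21, 1743 → Nov 21, 1744: 366 days (Feb 29, 1744 is in that span).
Nov 21, 1744 → Nov 21, 1745: 365 days.
Nov 21, 1745 → Nov 21, 1746: 365 days.
Nov 21, 1746 → Nov 21, 1747: 365 days.
Nov 21, 1747 → Nov 21, 1748: 366 days (Feb 29, 1748 is in that span).
Nov 21, 1748 → Nov 21, 1749: 365 days.
Nov 21, 1749 → Nov 21, 1750: 365 days.
Nov 21, 1750 → Nov 21, 1751: 365 days.
Nov 21, 1751 → Nov 21, 1752: 366 days (Feb 29, 1752 is in that span).
Nov 21, 1752 → Nov 21, 1753: 365 days.
Nov 21, 1753 → Nov 21, 1754: 365 days.
Nov 21, 1754 → Nov 21, 1755: 365 days.
Nov 21, 1755 → Nov 21, 1756: 366 days (Feb 29, 1756 is in that span).
Nov 21, 1756 → Nov 21, 1757: 365 days.
Nov 21, 1757 → Nov 21, 1758: 365 days.
Nov 21, 1758 → Dec 21, 1758: 30 days (November has 30).
Dec 21, 1758 → Jan 21, 1759: 31 days (December has 31).
Jan 21, 1759 → Feb 21, 1759: 31 days (January has 31).
Feb 21, 1759 → Mar 21, 1759: 28 days (February has 28).
Mar 21, 1759 → Apr 21, 1759: 31 days (March has 31).
Apr 21, 1759 → May 21, 1759: 30 days (April has 30).
May 21, 1759 → Jun 21, 1759: 31 days (May has 31).
Jun 21, 1759 → Jul 21, 1759: 30 days (June has 30).
Jul 21, 1759 → Aug 21, 1759: 31 days (July has 31).
Aug 21, 1759 → Sep 21, 1759: 31 days (August has 31).
Sep 21, 1759 → Sep 29, 1759: 8 days.
Total: 5791 days.

5791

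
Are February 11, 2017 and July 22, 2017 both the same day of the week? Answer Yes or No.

From Feb 11, 2017 to Jul 22, 2017 is 161 days.
161 mod 7 = 0, so they are the same weekday.
(Feb 11, 2017 is a Saturday; Jul 22, 2017 is a Saturday.)

Yes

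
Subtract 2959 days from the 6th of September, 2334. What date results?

−365 (one year) → Sep 6, 2333 (2594 left).
−365 (one year) → Sep 6, 2332 (2229 left).
−366 (one year; includes Feb 29, 2332) → Sep 6, 2331 (1863 left).
−365 (one year) → Sep 6, 2330 (1498 left).
−365 (one year) → Sep 6, 2329 (1133 left).
−365 (one year) → Sep 6, 2328 (768 left).
−366 (one year; includes Feb 29, 2328) → Sep 6, 2327 (402 left).
−365 (one year) → Sep 6, 2326 (37 left).
−6 → Aug 31, 2326 (end of Aug, 31 days; 31 left).
−31 → Jul 31, 2326 (end of Jul, 31 days; 0 left).

July 31, 2326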